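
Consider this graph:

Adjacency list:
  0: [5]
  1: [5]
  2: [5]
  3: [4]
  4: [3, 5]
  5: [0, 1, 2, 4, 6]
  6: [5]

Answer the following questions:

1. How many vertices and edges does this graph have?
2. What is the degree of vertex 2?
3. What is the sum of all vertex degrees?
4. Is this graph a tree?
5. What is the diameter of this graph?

Count: 7 vertices, 6 edges.
Vertex 2 has neighbors [5], degree = 1.
Handshaking lemma: 2 * 6 = 12.
A graph is a tree iff it is connected and has exactly n-1 edges. This graph is connected (all 7 vertices in one component) and has 7-1 = 6 edges. It is a tree.
Diameter (longest shortest path) = 3.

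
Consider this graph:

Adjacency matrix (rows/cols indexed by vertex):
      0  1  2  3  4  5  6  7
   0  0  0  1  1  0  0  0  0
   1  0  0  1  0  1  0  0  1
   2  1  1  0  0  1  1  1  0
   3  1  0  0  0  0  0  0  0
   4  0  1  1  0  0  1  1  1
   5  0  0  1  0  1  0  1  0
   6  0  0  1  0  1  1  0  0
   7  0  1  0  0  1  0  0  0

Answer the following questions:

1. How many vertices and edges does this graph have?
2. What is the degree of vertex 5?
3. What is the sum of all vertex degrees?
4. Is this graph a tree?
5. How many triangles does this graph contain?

Count: 8 vertices, 12 edges.
Vertex 5 has neighbors [2, 4, 6], degree = 3.
Handshaking lemma: 2 * 12 = 24.
A tree on 8 vertices has 7 edges. This graph has 12 edges (5 extra). Not a tree.
Number of triangles = 6.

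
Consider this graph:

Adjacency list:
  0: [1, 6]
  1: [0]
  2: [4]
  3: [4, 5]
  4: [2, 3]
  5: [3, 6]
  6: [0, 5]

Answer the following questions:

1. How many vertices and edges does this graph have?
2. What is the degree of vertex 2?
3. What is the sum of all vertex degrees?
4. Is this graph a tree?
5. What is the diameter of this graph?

Count: 7 vertices, 6 edges.
Vertex 2 has neighbors [4], degree = 1.
Handshaking lemma: 2 * 6 = 12.
A graph is a tree iff it is connected and has exactly n-1 edges. This graph is connected (all 7 vertices in one component) and has 7-1 = 6 edges. It is a tree.
Diameter (longest shortest path) = 6.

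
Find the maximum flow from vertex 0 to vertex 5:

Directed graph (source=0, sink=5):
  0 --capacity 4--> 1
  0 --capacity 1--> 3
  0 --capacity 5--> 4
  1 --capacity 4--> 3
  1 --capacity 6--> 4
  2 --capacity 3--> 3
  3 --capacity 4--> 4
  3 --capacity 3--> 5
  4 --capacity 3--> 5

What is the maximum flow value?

Computing max flow:
  Flow on (0->1): 3/4
  Flow on (0->4): 3/5
  Flow on (1->3): 3/4
  Flow on (3->5): 3/3
  Flow on (4->5): 3/3
Maximum flow = 6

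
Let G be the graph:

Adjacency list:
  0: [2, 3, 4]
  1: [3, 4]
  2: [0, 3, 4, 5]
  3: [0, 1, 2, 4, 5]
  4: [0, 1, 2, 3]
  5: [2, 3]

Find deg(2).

Vertex 2 has neighbors [0, 3, 4, 5], so deg(2) = 4.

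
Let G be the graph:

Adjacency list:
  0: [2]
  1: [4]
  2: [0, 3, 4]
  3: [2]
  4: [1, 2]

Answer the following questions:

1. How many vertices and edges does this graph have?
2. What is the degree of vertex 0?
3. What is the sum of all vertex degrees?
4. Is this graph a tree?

Count: 5 vertices, 4 edges.
Vertex 0 has neighbors [2], degree = 1.
Handshaking lemma: 2 * 4 = 8.
A graph is a tree iff it is connected and has exactly n-1 edges. This graph is connected (all 5 vertices in one component) and has 5-1 = 4 edges. It is a tree.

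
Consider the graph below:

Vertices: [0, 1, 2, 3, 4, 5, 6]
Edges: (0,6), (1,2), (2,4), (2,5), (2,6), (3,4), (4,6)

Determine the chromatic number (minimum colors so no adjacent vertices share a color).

The graph has a maximum clique of size 3 (lower bound on chromatic number).
A valid 3-coloring: {0: 0, 1: 1, 2: 0, 3: 0, 4: 1, 5: 1, 6: 2}.
Chromatic number = 3.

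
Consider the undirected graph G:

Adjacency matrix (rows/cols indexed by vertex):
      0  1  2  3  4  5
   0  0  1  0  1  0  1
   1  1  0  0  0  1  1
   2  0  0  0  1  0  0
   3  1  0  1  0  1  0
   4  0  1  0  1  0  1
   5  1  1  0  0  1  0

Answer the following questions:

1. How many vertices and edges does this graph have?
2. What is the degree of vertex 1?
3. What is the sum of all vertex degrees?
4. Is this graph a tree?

Count: 6 vertices, 8 edges.
Vertex 1 has neighbors [0, 4, 5], degree = 3.
Handshaking lemma: 2 * 8 = 16.
A tree on 6 vertices has 5 edges. This graph has 8 edges (3 extra). Not a tree.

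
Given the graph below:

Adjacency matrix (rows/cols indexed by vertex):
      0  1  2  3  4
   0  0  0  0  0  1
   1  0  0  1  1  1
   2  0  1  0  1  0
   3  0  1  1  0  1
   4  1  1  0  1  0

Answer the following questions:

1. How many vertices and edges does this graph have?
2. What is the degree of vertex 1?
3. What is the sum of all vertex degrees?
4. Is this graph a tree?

Count: 5 vertices, 6 edges.
Vertex 1 has neighbors [2, 3, 4], degree = 3.
Handshaking lemma: 2 * 6 = 12.
A tree on 5 vertices has 4 edges. This graph has 6 edges (2 extra). Not a tree.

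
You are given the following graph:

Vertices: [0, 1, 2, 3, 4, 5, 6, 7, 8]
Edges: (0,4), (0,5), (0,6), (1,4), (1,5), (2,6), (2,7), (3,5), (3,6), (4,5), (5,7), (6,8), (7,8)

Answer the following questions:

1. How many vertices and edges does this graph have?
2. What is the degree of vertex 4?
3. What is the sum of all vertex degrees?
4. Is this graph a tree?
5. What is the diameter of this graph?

Count: 9 vertices, 13 edges.
Vertex 4 has neighbors [0, 1, 5], degree = 3.
Handshaking lemma: 2 * 13 = 26.
A tree on 9 vertices has 8 edges. This graph has 13 edges (5 extra). Not a tree.
Diameter (longest shortest path) = 3.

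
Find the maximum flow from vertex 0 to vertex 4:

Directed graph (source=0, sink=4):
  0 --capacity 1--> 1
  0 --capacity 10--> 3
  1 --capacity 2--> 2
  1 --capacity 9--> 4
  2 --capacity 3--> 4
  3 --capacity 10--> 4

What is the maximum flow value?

Computing max flow:
  Flow on (0->1): 1/1
  Flow on (0->3): 10/10
  Flow on (1->4): 1/9
  Flow on (3->4): 10/10
Maximum flow = 11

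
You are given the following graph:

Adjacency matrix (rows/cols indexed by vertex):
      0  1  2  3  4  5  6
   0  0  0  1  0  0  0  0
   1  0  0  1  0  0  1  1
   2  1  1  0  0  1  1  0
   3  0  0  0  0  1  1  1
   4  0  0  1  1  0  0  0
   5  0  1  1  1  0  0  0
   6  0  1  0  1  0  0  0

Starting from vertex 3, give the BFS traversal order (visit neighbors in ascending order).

BFS from vertex 3 (neighbors processed in ascending order):
Visit order: 3, 4, 5, 6, 2, 1, 0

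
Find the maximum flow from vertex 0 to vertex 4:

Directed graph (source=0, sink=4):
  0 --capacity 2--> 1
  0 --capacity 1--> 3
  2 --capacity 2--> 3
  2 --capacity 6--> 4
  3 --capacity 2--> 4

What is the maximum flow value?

Computing max flow:
  Flow on (0->3): 1/1
  Flow on (3->4): 1/2
Maximum flow = 1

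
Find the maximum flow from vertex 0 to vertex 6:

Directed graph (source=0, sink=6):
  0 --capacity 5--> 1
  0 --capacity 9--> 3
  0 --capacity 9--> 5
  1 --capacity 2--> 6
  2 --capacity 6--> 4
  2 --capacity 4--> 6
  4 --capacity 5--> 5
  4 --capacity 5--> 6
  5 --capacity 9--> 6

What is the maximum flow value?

Computing max flow:
  Flow on (0->1): 2/5
  Flow on (0->5): 9/9
  Flow on (1->6): 2/2
  Flow on (5->6): 9/9
Maximum flow = 11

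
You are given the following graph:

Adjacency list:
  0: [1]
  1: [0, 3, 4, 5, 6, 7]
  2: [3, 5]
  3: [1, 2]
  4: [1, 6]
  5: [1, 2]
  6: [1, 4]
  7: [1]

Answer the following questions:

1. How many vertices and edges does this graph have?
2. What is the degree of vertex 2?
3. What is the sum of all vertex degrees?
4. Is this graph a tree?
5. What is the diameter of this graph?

Count: 8 vertices, 9 edges.
Vertex 2 has neighbors [3, 5], degree = 2.
Handshaking lemma: 2 * 9 = 18.
A tree on 8 vertices has 7 edges. This graph has 9 edges (2 extra). Not a tree.
Diameter (longest shortest path) = 3.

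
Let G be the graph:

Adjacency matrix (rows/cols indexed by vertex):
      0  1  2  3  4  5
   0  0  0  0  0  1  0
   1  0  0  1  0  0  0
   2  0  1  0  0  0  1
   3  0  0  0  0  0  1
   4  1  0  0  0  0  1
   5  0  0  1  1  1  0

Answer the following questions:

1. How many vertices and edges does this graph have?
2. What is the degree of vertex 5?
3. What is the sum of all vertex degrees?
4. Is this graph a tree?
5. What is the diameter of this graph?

Count: 6 vertices, 5 edges.
Vertex 5 has neighbors [2, 3, 4], degree = 3.
Handshaking lemma: 2 * 5 = 10.
A graph is a tree iff it is connected and has exactly n-1 edges. This graph is connected (all 6 vertices in one component) and has 6-1 = 5 edges. It is a tree.
Diameter (longest shortest path) = 4.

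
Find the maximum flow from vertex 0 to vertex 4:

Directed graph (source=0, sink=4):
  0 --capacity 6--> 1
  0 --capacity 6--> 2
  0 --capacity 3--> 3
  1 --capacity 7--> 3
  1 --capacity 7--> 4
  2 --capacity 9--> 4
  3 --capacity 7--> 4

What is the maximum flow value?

Computing max flow:
  Flow on (0->1): 6/6
  Flow on (0->2): 6/6
  Flow on (0->3): 3/3
  Flow on (1->4): 6/7
  Flow on (2->4): 6/9
  Flow on (3->4): 3/7
Maximum flow = 15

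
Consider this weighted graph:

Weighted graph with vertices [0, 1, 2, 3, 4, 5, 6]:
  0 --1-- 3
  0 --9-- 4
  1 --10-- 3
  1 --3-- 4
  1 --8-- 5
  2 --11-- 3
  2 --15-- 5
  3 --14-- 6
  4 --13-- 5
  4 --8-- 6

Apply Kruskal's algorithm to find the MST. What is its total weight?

Applying Kruskal's algorithm (sort edges by weight, add if no cycle):
  Add (0,3) w=1
  Add (1,4) w=3
  Add (1,5) w=8
  Add (4,6) w=8
  Add (0,4) w=9
  Skip (1,3) w=10 (creates cycle)
  Add (2,3) w=11
  Skip (4,5) w=13 (creates cycle)
  Skip (3,6) w=14 (creates cycle)
  Skip (2,5) w=15 (creates cycle)
MST weight = 40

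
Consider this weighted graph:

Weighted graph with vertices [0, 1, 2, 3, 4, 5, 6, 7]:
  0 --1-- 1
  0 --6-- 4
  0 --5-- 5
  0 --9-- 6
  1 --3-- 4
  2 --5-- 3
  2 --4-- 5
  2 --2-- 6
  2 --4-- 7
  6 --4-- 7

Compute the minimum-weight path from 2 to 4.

Using Dijkstra's algorithm from vertex 2:
Shortest path: 2 -> 5 -> 0 -> 1 -> 4
Total weight: 4 + 5 + 1 + 3 = 13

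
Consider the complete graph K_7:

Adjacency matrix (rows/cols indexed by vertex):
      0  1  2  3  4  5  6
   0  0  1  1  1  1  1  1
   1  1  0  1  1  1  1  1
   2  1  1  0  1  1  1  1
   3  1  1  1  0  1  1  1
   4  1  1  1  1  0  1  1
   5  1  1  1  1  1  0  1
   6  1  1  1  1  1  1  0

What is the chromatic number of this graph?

In K_7, every vertex is adjacent to every other vertex.
Each vertex needs a unique color.
Chromatic number = 7.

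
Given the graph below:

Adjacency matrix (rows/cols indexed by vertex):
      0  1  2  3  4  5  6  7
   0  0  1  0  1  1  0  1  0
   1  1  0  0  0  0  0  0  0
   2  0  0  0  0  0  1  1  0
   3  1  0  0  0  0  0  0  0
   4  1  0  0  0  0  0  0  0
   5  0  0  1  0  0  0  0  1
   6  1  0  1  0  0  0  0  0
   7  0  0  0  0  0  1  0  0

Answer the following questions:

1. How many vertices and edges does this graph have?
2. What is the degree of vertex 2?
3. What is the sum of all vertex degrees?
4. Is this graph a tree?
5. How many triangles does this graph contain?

Count: 8 vertices, 7 edges.
Vertex 2 has neighbors [5, 6], degree = 2.
Handshaking lemma: 2 * 7 = 14.
A graph is a tree iff it is connected and has exactly n-1 edges. This graph is connected (all 8 vertices in one component) and has 8-1 = 7 edges. It is a tree.
Number of triangles = 0.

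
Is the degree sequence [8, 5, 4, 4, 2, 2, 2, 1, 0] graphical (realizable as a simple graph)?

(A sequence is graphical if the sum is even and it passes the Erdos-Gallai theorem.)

Sum of degrees = 28. Sum is even but fails Erdos-Gallai. The sequence is NOT graphical.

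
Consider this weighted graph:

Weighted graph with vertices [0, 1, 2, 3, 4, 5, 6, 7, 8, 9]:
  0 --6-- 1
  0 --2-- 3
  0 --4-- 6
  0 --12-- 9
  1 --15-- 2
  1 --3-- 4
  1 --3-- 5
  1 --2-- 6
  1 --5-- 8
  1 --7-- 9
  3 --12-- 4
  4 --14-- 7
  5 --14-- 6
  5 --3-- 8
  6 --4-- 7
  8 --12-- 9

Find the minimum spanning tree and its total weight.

Applying Kruskal's algorithm (sort edges by weight, add if no cycle):
  Add (0,3) w=2
  Add (1,6) w=2
  Add (1,4) w=3
  Add (1,5) w=3
  Add (5,8) w=3
  Add (0,6) w=4
  Add (6,7) w=4
  Skip (1,8) w=5 (creates cycle)
  Skip (0,1) w=6 (creates cycle)
  Add (1,9) w=7
  Skip (0,9) w=12 (creates cycle)
  Skip (3,4) w=12 (creates cycle)
  Skip (8,9) w=12 (creates cycle)
  Skip (4,7) w=14 (creates cycle)
  Skip (5,6) w=14 (creates cycle)
  Add (1,2) w=15
MST weight = 43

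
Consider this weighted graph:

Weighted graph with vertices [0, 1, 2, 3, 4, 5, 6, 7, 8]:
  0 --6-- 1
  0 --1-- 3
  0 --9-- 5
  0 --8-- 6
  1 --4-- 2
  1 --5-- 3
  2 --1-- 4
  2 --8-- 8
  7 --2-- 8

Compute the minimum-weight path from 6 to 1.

Using Dijkstra's algorithm from vertex 6:
Shortest path: 6 -> 0 -> 1
Total weight: 8 + 6 = 14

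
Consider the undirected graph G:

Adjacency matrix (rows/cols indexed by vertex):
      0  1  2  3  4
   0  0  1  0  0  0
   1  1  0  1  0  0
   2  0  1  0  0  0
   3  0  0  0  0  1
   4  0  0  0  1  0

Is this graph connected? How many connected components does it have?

Checking connectivity: the graph has 2 connected component(s).
Components: [[0, 1, 2], [3, 4]]. The graph is NOT connected.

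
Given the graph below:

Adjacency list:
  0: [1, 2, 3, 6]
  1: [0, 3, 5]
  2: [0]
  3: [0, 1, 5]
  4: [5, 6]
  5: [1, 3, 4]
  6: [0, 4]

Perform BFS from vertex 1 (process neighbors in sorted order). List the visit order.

BFS from vertex 1 (neighbors processed in ascending order):
Visit order: 1, 0, 3, 5, 2, 6, 4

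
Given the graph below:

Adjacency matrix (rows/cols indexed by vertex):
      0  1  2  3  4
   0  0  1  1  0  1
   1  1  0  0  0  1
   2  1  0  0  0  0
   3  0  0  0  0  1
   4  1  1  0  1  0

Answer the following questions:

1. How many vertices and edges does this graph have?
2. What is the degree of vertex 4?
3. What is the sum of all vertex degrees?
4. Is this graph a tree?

Count: 5 vertices, 5 edges.
Vertex 4 has neighbors [0, 1, 3], degree = 3.
Handshaking lemma: 2 * 5 = 10.
A tree on 5 vertices has 4 edges. This graph has 5 edges (1 extra). Not a tree.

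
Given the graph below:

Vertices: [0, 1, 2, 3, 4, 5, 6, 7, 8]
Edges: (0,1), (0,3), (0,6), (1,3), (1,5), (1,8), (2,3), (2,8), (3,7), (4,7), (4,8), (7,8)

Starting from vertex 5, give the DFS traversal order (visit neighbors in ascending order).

DFS from vertex 5 (neighbors processed in ascending order):
Visit order: 5, 1, 0, 3, 2, 8, 4, 7, 6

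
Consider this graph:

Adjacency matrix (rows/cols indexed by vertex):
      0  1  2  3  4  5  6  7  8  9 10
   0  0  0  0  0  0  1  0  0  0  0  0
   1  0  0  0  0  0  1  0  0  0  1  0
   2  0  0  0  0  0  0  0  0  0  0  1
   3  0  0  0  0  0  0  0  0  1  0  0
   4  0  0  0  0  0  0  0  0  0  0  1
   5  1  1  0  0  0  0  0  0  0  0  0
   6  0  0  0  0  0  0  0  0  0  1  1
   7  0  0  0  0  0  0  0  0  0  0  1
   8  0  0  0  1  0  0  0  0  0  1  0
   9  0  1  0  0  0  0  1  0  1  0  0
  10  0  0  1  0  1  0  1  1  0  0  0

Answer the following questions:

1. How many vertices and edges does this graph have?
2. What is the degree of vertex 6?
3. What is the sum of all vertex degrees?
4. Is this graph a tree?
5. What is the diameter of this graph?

Count: 11 vertices, 10 edges.
Vertex 6 has neighbors [9, 10], degree = 2.
Handshaking lemma: 2 * 10 = 20.
A graph is a tree iff it is connected and has exactly n-1 edges. This graph is connected (all 11 vertices in one component) and has 11-1 = 10 edges. It is a tree.
Diameter (longest shortest path) = 6.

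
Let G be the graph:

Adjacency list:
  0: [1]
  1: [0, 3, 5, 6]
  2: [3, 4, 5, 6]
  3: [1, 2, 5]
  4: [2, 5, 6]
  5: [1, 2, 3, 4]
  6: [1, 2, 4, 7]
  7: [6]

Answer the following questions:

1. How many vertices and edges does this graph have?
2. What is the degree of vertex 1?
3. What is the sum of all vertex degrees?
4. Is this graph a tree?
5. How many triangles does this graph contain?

Count: 8 vertices, 12 edges.
Vertex 1 has neighbors [0, 3, 5, 6], degree = 4.
Handshaking lemma: 2 * 12 = 24.
A tree on 8 vertices has 7 edges. This graph has 12 edges (5 extra). Not a tree.
Number of triangles = 4.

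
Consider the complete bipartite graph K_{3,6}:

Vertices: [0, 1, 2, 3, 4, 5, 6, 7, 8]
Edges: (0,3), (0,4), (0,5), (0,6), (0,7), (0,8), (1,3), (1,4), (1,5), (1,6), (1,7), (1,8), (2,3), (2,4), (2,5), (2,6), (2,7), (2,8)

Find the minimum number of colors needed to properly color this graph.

K_{3,6} is bipartite: vertices split into two independent sets of size 3 and 6.
Color one set 0, the other 1. No adjacent vertices share a color.
Chromatic number = 2.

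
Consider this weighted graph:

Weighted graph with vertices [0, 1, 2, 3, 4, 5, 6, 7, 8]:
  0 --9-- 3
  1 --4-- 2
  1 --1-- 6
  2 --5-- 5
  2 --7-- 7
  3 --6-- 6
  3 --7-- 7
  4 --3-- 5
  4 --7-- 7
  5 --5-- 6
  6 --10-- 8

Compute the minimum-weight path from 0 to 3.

Using Dijkstra's algorithm from vertex 0:
Shortest path: 0 -> 3
Total weight: 9 = 9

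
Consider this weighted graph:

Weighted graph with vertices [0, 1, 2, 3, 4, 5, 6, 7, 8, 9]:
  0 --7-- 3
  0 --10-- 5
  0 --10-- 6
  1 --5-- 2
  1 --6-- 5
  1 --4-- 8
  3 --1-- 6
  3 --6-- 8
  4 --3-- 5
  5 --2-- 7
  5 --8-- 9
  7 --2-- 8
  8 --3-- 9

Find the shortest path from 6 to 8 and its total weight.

Using Dijkstra's algorithm from vertex 6:
Shortest path: 6 -> 3 -> 8
Total weight: 1 + 6 = 7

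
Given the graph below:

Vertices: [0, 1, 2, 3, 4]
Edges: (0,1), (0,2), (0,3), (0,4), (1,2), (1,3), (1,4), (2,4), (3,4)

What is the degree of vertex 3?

Vertex 3 has neighbors [0, 1, 4], so deg(3) = 3.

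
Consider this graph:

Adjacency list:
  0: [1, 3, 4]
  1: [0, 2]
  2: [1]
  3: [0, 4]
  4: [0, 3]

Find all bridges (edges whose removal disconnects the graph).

A bridge is an edge whose removal increases the number of connected components.
Bridges found: (0,1), (1,2)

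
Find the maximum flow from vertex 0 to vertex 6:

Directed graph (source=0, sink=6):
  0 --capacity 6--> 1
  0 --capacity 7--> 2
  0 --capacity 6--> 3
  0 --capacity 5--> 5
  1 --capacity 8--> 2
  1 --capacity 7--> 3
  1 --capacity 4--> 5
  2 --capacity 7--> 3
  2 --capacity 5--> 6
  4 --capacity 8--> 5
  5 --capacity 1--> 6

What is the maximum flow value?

Computing max flow:
  Flow on (0->1): 1/6
  Flow on (0->2): 5/7
  Flow on (1->5): 1/4
  Flow on (2->6): 5/5
  Flow on (5->6): 1/1
Maximum flow = 6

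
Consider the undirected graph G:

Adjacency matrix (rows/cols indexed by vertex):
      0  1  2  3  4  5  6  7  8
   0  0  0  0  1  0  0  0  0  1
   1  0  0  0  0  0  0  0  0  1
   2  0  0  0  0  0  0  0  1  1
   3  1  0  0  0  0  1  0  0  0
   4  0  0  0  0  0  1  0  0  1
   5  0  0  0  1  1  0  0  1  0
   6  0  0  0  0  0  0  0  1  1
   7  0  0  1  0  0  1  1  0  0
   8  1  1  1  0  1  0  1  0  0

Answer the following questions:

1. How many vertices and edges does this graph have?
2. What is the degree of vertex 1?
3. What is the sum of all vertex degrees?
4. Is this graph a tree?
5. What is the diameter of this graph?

Count: 9 vertices, 11 edges.
Vertex 1 has neighbors [8], degree = 1.
Handshaking lemma: 2 * 11 = 22.
A tree on 9 vertices has 8 edges. This graph has 11 edges (3 extra). Not a tree.
Diameter (longest shortest path) = 3.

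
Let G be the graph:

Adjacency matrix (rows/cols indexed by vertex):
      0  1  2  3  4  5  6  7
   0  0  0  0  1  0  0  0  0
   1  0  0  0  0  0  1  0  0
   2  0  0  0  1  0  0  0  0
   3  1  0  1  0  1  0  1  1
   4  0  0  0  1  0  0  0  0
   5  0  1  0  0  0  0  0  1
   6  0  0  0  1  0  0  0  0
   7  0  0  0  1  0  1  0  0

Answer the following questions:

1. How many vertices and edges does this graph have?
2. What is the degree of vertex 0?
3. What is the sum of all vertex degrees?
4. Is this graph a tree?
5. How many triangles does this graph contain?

Count: 8 vertices, 7 edges.
Vertex 0 has neighbors [3], degree = 1.
Handshaking lemma: 2 * 7 = 14.
A graph is a tree iff it is connected and has exactly n-1 edges. This graph is connected (all 8 vertices in one component) and has 8-1 = 7 edges. It is a tree.
Number of triangles = 0.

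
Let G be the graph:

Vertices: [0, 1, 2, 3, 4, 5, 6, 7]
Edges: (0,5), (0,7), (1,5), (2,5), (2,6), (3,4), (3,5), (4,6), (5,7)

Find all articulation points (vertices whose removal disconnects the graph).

An articulation point is a vertex whose removal disconnects the graph.
Articulation points: [5]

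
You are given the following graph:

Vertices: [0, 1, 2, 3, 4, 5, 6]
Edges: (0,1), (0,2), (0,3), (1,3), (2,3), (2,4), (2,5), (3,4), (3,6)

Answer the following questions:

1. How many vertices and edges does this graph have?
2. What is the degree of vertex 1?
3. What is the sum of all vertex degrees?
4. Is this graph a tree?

Count: 7 vertices, 9 edges.
Vertex 1 has neighbors [0, 3], degree = 2.
Handshaking lemma: 2 * 9 = 18.
A tree on 7 vertices has 6 edges. This graph has 9 edges (3 extra). Not a tree.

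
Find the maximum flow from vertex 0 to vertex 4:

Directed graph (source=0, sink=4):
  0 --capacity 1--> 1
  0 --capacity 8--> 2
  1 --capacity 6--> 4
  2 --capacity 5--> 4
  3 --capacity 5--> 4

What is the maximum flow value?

Computing max flow:
  Flow on (0->1): 1/1
  Flow on (0->2): 5/8
  Flow on (1->4): 1/6
  Flow on (2->4): 5/5
Maximum flow = 6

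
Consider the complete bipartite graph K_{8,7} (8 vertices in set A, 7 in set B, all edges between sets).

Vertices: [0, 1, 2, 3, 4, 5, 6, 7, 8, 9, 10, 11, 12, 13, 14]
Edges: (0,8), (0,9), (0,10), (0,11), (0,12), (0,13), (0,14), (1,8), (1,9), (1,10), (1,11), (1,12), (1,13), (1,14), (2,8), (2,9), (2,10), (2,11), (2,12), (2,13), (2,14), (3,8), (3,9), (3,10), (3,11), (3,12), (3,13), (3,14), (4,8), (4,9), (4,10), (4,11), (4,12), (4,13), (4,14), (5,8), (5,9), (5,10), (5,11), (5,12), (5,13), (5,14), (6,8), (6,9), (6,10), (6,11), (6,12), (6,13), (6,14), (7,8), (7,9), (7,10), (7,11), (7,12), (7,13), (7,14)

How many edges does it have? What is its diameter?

K_{8,7} has 8 * 7 = 56 edges.
Any vertex reaches any opposite-side vertex in 1 step; same-side vertices reach in 2 steps via any opposite-side vertex.
Diameter = 2.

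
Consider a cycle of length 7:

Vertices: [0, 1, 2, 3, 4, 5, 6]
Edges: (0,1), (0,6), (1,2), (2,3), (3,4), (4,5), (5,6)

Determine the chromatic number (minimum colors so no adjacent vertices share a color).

This is an odd cycle (C_7). Odd cycles are not bipartite (any 2-coloring forces two adjacent vertices to match), and 3 colors suffice.
Chromatic number = 3.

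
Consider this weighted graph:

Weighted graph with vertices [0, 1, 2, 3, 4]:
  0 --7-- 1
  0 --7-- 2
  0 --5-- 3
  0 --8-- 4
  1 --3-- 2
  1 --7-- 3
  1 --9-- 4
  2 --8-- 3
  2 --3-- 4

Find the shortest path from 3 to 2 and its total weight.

Using Dijkstra's algorithm from vertex 3:
Shortest path: 3 -> 2
Total weight: 8 = 8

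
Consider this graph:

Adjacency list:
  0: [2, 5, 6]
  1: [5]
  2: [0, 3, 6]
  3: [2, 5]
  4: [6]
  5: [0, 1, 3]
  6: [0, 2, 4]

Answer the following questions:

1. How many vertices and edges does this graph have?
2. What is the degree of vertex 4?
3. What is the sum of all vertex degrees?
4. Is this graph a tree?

Count: 7 vertices, 8 edges.
Vertex 4 has neighbors [6], degree = 1.
Handshaking lemma: 2 * 8 = 16.
A tree on 7 vertices has 6 edges. This graph has 8 edges (2 extra). Not a tree.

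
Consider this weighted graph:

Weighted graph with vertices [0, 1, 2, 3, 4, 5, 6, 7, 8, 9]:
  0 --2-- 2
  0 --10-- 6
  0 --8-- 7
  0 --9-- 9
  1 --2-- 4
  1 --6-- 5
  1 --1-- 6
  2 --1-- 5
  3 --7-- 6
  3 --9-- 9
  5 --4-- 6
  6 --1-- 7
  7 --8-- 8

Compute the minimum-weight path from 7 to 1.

Using Dijkstra's algorithm from vertex 7:
Shortest path: 7 -> 6 -> 1
Total weight: 1 + 1 = 2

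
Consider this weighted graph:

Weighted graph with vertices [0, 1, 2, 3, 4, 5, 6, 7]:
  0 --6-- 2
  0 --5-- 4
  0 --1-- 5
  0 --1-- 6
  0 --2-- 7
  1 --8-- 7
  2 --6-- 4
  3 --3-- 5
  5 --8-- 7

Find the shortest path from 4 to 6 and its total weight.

Using Dijkstra's algorithm from vertex 4:
Shortest path: 4 -> 0 -> 6
Total weight: 5 + 1 = 6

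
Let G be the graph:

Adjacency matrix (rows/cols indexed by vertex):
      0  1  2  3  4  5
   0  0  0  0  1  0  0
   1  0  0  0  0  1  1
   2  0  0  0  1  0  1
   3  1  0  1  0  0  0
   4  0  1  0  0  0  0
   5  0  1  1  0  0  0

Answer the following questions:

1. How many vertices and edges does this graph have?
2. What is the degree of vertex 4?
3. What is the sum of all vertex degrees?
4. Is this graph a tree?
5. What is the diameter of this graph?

Count: 6 vertices, 5 edges.
Vertex 4 has neighbors [1], degree = 1.
Handshaking lemma: 2 * 5 = 10.
A graph is a tree iff it is connected and has exactly n-1 edges. This graph is connected (all 6 vertices in one component) and has 6-1 = 5 edges. It is a tree.
Diameter (longest shortest path) = 5.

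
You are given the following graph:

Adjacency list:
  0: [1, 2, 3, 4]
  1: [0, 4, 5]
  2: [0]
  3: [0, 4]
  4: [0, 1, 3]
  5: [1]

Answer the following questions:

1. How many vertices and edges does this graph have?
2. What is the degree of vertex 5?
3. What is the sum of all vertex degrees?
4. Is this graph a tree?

Count: 6 vertices, 7 edges.
Vertex 5 has neighbors [1], degree = 1.
Handshaking lemma: 2 * 7 = 14.
A tree on 6 vertices has 5 edges. This graph has 7 edges (2 extra). Not a tree.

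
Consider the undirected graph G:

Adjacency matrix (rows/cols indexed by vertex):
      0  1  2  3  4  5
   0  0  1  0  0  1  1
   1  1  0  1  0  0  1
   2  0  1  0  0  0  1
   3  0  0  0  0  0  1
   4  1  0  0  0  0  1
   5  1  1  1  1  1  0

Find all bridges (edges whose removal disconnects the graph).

A bridge is an edge whose removal increases the number of connected components.
Bridges found: (3,5)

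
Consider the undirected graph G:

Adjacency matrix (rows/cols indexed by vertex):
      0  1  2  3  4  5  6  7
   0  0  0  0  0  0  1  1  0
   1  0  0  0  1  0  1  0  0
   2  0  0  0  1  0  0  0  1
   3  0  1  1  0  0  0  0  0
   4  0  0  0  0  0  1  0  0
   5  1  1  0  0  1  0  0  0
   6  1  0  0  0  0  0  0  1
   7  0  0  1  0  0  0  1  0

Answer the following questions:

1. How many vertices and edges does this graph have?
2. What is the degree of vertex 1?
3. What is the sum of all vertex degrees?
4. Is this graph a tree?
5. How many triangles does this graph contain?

Count: 8 vertices, 8 edges.
Vertex 1 has neighbors [3, 5], degree = 2.
Handshaking lemma: 2 * 8 = 16.
A tree on 8 vertices has 7 edges. This graph has 8 edges (1 extra). Not a tree.
Number of triangles = 0.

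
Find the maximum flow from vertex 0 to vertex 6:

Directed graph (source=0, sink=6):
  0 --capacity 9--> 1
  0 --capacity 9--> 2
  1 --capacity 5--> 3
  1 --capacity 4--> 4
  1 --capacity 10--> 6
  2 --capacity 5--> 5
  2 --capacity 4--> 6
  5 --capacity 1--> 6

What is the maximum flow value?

Computing max flow:
  Flow on (0->1): 9/9
  Flow on (0->2): 5/9
  Flow on (1->6): 9/10
  Flow on (2->5): 1/5
  Flow on (2->6): 4/4
  Flow on (5->6): 1/1
Maximum flow = 14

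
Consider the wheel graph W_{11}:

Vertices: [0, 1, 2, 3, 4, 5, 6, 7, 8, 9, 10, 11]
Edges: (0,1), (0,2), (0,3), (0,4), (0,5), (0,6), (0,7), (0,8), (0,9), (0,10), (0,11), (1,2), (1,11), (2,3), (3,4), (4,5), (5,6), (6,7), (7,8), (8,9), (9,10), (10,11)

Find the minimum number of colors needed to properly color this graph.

W_{11} = C_{11} plus a hub adjacent to every cycle vertex.
The outer cycle needs 3 colors (odd cycle); the hub is adjacent to all of them so needs a fresh color.
Chromatic number = 3 + 1 = 4.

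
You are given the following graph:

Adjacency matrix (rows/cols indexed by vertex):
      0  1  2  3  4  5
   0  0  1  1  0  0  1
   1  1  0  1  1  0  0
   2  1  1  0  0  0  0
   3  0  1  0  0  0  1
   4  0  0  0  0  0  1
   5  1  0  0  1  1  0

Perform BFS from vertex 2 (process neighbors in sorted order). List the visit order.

BFS from vertex 2 (neighbors processed in ascending order):
Visit order: 2, 0, 1, 5, 3, 4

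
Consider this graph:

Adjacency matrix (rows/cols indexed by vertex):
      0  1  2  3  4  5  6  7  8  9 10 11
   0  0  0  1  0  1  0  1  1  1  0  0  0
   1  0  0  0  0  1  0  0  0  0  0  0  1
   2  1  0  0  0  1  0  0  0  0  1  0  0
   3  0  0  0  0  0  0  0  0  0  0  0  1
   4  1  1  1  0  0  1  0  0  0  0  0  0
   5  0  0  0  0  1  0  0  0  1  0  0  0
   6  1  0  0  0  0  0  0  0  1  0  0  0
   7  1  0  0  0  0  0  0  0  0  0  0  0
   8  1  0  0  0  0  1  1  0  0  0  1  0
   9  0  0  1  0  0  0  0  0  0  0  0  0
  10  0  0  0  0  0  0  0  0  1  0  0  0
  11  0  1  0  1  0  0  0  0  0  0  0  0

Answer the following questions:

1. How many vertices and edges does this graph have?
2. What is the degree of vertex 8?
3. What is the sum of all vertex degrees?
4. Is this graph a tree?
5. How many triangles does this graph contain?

Count: 12 vertices, 14 edges.
Vertex 8 has neighbors [0, 5, 6, 10], degree = 4.
Handshaking lemma: 2 * 14 = 28.
A tree on 12 vertices has 11 edges. This graph has 14 edges (3 extra). Not a tree.
Number of triangles = 2.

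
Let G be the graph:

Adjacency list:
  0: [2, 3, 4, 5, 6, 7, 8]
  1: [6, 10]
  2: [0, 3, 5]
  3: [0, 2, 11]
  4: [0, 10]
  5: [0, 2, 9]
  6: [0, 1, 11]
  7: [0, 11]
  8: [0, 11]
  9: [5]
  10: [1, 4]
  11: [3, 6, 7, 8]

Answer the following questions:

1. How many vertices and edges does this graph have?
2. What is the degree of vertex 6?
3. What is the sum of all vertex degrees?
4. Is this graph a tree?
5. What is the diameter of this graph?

Count: 12 vertices, 17 edges.
Vertex 6 has neighbors [0, 1, 11], degree = 3.
Handshaking lemma: 2 * 17 = 34.
A tree on 12 vertices has 11 edges. This graph has 17 edges (6 extra). Not a tree.
Diameter (longest shortest path) = 4.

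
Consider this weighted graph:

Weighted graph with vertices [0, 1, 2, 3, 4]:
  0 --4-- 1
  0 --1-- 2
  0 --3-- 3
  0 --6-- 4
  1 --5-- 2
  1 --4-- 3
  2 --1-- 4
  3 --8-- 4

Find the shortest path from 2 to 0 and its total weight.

Using Dijkstra's algorithm from vertex 2:
Shortest path: 2 -> 0
Total weight: 1 = 1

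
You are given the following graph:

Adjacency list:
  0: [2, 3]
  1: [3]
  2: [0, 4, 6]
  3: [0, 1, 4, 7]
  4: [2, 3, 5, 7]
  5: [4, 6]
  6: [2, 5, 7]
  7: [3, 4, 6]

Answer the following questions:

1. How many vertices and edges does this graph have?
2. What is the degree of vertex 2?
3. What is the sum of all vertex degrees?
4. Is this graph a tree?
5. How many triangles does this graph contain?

Count: 8 vertices, 11 edges.
Vertex 2 has neighbors [0, 4, 6], degree = 3.
Handshaking lemma: 2 * 11 = 22.
A tree on 8 vertices has 7 edges. This graph has 11 edges (4 extra). Not a tree.
Number of triangles = 1.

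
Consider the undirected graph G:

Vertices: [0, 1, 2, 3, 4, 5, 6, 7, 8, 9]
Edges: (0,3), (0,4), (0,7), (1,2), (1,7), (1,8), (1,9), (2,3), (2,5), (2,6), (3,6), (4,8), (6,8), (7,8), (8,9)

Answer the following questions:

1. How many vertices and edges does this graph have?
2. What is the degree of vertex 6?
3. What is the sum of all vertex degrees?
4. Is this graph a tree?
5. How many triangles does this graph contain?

Count: 10 vertices, 15 edges.
Vertex 6 has neighbors [2, 3, 8], degree = 3.
Handshaking lemma: 2 * 15 = 30.
A tree on 10 vertices has 9 edges. This graph has 15 edges (6 extra). Not a tree.
Number of triangles = 3.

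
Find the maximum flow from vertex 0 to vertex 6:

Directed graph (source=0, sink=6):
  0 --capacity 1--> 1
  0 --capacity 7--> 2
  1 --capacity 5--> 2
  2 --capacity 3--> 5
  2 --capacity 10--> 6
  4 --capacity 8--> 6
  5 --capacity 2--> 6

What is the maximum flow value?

Computing max flow:
  Flow on (0->1): 1/1
  Flow on (0->2): 7/7
  Flow on (1->2): 1/5
  Flow on (2->6): 8/10
Maximum flow = 8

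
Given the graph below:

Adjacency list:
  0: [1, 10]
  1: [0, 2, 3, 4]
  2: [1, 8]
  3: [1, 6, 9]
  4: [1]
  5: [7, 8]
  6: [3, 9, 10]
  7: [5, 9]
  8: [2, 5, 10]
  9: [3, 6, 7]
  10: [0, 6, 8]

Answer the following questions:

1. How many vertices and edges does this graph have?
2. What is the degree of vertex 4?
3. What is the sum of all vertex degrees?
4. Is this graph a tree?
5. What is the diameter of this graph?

Count: 11 vertices, 14 edges.
Vertex 4 has neighbors [1], degree = 1.
Handshaking lemma: 2 * 14 = 28.
A tree on 11 vertices has 10 edges. This graph has 14 edges (4 extra). Not a tree.
Diameter (longest shortest path) = 4.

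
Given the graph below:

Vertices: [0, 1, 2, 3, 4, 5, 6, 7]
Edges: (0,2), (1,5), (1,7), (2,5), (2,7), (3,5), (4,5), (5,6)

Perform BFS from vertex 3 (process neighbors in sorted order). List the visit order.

BFS from vertex 3 (neighbors processed in ascending order):
Visit order: 3, 5, 1, 2, 4, 6, 7, 0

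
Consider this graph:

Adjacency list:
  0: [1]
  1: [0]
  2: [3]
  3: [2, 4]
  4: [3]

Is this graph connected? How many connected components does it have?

Checking connectivity: the graph has 2 connected component(s).
Components: [[0, 1], [2, 3, 4]]. The graph is NOT connected.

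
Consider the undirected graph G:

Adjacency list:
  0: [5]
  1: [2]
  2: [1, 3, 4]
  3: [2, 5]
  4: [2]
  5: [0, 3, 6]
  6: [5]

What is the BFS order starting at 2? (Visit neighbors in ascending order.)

BFS from vertex 2 (neighbors processed in ascending order):
Visit order: 2, 1, 3, 4, 5, 0, 6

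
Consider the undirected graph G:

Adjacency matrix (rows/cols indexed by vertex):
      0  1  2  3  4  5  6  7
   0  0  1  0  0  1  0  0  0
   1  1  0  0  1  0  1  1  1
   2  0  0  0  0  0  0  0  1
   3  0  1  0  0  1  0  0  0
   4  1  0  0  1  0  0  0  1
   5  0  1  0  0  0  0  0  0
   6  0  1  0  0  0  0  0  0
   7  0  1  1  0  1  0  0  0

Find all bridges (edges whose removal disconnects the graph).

A bridge is an edge whose removal increases the number of connected components.
Bridges found: (1,5), (1,6), (2,7)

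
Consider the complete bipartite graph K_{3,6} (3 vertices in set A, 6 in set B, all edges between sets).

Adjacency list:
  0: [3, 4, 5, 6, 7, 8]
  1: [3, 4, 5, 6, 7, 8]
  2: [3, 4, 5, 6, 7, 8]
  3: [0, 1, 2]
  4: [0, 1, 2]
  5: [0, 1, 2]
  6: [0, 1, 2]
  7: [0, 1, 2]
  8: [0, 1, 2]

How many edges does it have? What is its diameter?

K_{3,6} has 3 * 6 = 18 edges.
Any vertex reaches any opposite-side vertex in 1 step; same-side vertices reach in 2 steps via any opposite-side vertex.
Diameter = 2.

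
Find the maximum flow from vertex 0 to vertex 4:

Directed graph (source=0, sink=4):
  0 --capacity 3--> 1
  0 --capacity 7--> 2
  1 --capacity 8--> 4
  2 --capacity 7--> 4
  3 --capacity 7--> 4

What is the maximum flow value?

Computing max flow:
  Flow on (0->1): 3/3
  Flow on (0->2): 7/7
  Flow on (1->4): 3/8
  Flow on (2->4): 7/7
Maximum flow = 10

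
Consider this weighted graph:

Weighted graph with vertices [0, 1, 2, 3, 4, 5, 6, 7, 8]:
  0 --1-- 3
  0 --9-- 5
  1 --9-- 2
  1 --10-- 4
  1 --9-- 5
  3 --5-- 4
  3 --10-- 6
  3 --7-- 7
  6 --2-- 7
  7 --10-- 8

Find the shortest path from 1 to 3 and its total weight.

Using Dijkstra's algorithm from vertex 1:
Shortest path: 1 -> 4 -> 3
Total weight: 10 + 5 = 15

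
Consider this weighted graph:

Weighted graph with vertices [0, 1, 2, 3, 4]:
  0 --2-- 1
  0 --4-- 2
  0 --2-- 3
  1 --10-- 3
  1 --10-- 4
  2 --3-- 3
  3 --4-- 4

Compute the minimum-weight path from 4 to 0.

Using Dijkstra's algorithm from vertex 4:
Shortest path: 4 -> 3 -> 0
Total weight: 4 + 2 = 6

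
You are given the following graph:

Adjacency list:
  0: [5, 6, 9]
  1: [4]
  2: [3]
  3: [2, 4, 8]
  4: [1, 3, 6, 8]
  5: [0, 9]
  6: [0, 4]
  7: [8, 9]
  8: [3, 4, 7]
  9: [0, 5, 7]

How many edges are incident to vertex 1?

Vertex 1 has neighbors [4], so deg(1) = 1.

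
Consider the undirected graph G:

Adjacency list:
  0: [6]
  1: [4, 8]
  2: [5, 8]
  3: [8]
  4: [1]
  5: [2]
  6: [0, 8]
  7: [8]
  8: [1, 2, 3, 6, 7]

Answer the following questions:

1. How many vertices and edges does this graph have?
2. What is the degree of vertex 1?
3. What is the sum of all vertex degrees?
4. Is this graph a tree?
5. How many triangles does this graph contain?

Count: 9 vertices, 8 edges.
Vertex 1 has neighbors [4, 8], degree = 2.
Handshaking lemma: 2 * 8 = 16.
A graph is a tree iff it is connected and has exactly n-1 edges. This graph is connected (all 9 vertices in one component) and has 9-1 = 8 edges. It is a tree.
Number of triangles = 0.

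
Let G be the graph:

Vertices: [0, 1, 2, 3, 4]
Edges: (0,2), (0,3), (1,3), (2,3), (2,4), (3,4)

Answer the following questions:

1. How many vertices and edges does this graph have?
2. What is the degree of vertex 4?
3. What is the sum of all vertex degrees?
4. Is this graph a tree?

Count: 5 vertices, 6 edges.
Vertex 4 has neighbors [2, 3], degree = 2.
Handshaking lemma: 2 * 6 = 12.
A tree on 5 vertices has 4 edges. This graph has 6 edges (2 extra). Not a tree.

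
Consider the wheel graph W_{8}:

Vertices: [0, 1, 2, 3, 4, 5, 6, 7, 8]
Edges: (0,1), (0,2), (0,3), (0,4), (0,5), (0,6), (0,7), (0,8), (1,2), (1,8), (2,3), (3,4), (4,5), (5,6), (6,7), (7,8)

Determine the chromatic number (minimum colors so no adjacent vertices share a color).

W_{8} = C_{8} plus a hub adjacent to every cycle vertex.
The outer cycle needs 2 colors (even cycle); the hub is adjacent to all of them so needs a fresh color.
Chromatic number = 2 + 1 = 3.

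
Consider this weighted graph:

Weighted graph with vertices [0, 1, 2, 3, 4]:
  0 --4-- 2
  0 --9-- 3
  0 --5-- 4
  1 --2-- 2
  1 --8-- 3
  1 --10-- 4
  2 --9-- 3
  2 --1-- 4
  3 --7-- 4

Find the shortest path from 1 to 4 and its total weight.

Using Dijkstra's algorithm from vertex 1:
Shortest path: 1 -> 2 -> 4
Total weight: 2 + 1 = 3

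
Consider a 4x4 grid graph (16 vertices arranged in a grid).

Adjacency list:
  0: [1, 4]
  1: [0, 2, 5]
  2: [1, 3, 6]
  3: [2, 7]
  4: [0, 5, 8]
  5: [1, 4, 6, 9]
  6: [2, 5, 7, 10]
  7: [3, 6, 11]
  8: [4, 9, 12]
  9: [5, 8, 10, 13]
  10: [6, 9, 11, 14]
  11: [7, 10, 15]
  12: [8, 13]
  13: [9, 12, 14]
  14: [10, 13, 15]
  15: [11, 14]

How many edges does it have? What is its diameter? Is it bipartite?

A 4x4 grid has 12 vertical edges and 12 horizontal edges.
Total edges = 12 + 12 = 24.
Diameter = (4-1) + (4-1) = 6 (corner to opposite corner).
Grid graphs are bipartite (checkerboard coloring).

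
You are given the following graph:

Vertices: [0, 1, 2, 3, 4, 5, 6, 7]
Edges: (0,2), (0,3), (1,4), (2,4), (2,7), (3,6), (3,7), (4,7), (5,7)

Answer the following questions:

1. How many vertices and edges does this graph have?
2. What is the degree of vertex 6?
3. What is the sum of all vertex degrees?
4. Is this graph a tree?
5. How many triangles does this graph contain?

Count: 8 vertices, 9 edges.
Vertex 6 has neighbors [3], degree = 1.
Handshaking lemma: 2 * 9 = 18.
A tree on 8 vertices has 7 edges. This graph has 9 edges (2 extra). Not a tree.
Number of triangles = 1.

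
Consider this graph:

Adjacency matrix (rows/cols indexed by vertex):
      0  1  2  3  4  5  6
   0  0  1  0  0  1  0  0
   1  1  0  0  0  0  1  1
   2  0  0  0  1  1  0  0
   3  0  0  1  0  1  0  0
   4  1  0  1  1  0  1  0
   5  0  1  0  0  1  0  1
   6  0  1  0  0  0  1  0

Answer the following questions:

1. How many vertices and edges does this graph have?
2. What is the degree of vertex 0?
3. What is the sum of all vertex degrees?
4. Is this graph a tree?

Count: 7 vertices, 9 edges.
Vertex 0 has neighbors [1, 4], degree = 2.
Handshaking lemma: 2 * 9 = 18.
A tree on 7 vertices has 6 edges. This graph has 9 edges (3 extra). Not a tree.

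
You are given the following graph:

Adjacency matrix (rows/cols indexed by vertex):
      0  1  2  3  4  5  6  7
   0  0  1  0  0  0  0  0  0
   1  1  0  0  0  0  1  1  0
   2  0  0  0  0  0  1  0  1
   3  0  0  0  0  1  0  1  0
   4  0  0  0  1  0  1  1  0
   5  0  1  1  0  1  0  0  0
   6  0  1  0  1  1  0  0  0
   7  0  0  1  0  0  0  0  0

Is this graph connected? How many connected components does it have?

Checking connectivity: the graph has 1 connected component(s).
All vertices are reachable from each other. The graph IS connected.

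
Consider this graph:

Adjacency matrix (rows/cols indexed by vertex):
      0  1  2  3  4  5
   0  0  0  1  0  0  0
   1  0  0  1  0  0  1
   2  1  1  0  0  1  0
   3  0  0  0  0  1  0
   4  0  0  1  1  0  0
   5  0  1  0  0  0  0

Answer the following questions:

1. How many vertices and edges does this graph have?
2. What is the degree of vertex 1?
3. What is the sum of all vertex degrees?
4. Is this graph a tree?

Count: 6 vertices, 5 edges.
Vertex 1 has neighbors [2, 5], degree = 2.
Handshaking lemma: 2 * 5 = 10.
A graph is a tree iff it is connected and has exactly n-1 edges. This graph is connected (all 6 vertices in one component) and has 6-1 = 5 edges. It is a tree.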